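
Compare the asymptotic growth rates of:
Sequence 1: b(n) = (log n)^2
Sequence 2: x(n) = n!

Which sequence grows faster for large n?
Comparing growth rates:
Growth-rate hierarchy: log n ≺ any polynomial ≺ any exponential cⁿ (c>1) ≺ n! ≺ nⁿ.
factorial dominates polylogarithmic (log n)^2 asymptotically.

x(n) grows faster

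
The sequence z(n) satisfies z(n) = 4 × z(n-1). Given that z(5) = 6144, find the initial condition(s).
In general z(n) = 4ⁿ · z(0). At n = 5: z(0) = z(5) / 4^5 = 6144 / 1024 = 6.

z(0) = 6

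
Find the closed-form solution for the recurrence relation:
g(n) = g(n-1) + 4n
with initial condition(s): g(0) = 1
Recurrence: g(n) = g(n-1) + 4n, initial: g(0) = 1.
Telescoping: g(n) = g(0) + 4·Σᵢ₌₁ⁿ i = 1 + 4·n(n+1)/2.

g(n) = 4·n(n+1)/2 + 1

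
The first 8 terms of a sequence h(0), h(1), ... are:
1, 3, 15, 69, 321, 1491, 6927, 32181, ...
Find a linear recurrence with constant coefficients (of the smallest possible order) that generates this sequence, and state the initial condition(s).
Look for the lowest-order linear relation among consecutive terms.
Observation: h(n) - 4·h(n-1) - (3)·h(n-2) = 0 holds for the shown terms, and no order-1 relation h(n) = α·h(n-1) + β fits.
Check at n=3: 4·15 + (3)·3 = 69. ✓

h(n) = 4h(n-1) + 3h(n-2), h(0) = 1, h(1) = 3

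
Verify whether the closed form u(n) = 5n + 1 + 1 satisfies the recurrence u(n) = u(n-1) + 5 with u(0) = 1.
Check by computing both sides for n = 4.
From the recurrence with u(0) = 1:
  u(0) = 1, u(1) = 6, u(2) = 11, u(3) = 16, u(4) = 21
  so the recurrence gives u(4) = 21.
From the proposed closed form u(n) = 5n + 1 + 1:
  u(4) = 22.
The recurrence gives 21 but the closed form gives 22, so the closed form does not satisfy the recurrence.

No, the closed form is incorrect.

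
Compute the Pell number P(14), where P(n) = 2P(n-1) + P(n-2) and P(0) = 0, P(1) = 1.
Computing the sequence terms:
0, 1, 2, 5, 12, 29, 70, 169, 408, 985, 2378, 5741, 13860, 33461, 80782

80782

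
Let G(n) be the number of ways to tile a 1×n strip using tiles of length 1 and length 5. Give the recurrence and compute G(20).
Condition on the last tile: it has length 1 (leaving a 1×(n-1) strip) or length 5 (leaving a 1×(n-5) strip), so G(n) = G(n-1) + G(n-5) (order-5 linear recurrence).
For 0 ≤ i < 5 only unit tiles fit, so G(i) = 1.
Iterating the recurrence: G(5) = 2, G(6) = 3, G(7) = 4, G(8) = 5, G(9) = 6, G(10) = 8, G(11) = 11, G(12) = 15, G(13) = 20, G(14) = 26, G(15) = 34, G(16) = 45, G(17) = 60, G(18) = 80, G(19) = 106, G(20) = 140.

G(n) = G(n-1) + G(n-5), with G(i) = 1 for 0 ≤ i < 5; G(20) = 140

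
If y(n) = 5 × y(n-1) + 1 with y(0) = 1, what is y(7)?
Computing step by step:
y(0) = 1
y(1) = 5 × 1 + 1 = 6
y(2) = 5 × 6 + 1 = 31
y(3) = 5 × 31 + 1 = 156
y(4) = 5 × 156 + 1 = 781
y(5) = 5 × 781 + 1 = 3906
y(6) = 5 × 3906 + 1 = 19531
y(7) = 5 × 19531 + 1 = 97656

97656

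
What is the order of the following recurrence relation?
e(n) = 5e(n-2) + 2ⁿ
The order is the largest lag k for which e(n-k) appears. Here the deepest term is e(n-2) (the 2ⁿ term is non-homogeneous and does not affect the order), so the order is 2.

Order 2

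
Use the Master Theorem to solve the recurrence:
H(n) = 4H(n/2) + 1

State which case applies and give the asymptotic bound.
Master Theorem template: H(n) = a·H(n/b) + f(n).
Here: a=4, b=2, f(n)=1
Compute log_b(a) = log_2(4) = 2.
f(n) = 1 = O(n^(2-ε)) with ε = 2. Case 1: H(n) = Θ(n^log_b(a)) = Θ(n^2).

Case 1: H(n) = Θ(n^2)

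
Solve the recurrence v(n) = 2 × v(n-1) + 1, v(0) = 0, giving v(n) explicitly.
Recurrence: v(n) = 2 × v(n-1) + 1, initial: v(0) = 0.
Try v(n) = A·2ⁿ + C. Substituting: A·2ⁿ + C = 2(A·2ⁿ⁻¹ + C) + 1 = A·2ⁿ + 2C + 1, so C = 2C + 1, giving C = -1. Then v(0) = A - 1 = 0 gives A = 1.

v(n) = 2ⁿ - 1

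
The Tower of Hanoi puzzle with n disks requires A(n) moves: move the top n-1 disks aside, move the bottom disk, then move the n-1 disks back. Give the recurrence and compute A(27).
Moving n disks = move the top n-1 disks aside (A(n-1) moves) + move the largest disk (1 move) + move the n-1 disks back on top (A(n-1) moves), so A(n) = 2A(n-1) + 1, with A(1) = 1 (a single disk takes one move).
First terms: 1, 3, 7, 15, 31, 63, … — each is one less than a power of 2. Indeed A(n) + 1 = 2(A(n-1) + 1) with A(1) + 1 = 2, so A(n) + 1 = 2ⁿ and A(n) = 2ⁿ - 1.
Hence A(27) = 2^27 - 1 = 134217728 - 1 = 134217727.

A(n) = 2A(n-1) + 1, A(1) = 1; A(27) = 134217727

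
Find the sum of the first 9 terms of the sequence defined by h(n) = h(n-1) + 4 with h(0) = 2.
Computing the sequence terms: 2, 6, 10, 14, 18, 22, 26, 30, 34
Adding these values together:

162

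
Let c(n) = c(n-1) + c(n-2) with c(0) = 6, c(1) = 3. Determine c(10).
Computing the sequence terms:
6, 3, 9, 12, 21, 33, 54, 87, 141, 228, 369

369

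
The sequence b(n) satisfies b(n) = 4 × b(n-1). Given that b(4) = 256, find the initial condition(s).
In general b(n) = 4ⁿ · b(0). At n = 4: b(0) = b(4) / 4^4 = 256 / 256 = 1.

b(0) = 1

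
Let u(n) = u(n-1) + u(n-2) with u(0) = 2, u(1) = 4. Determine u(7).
Computing the sequence terms:
2, 4, 6, 10, 16, 26, 42, 68

68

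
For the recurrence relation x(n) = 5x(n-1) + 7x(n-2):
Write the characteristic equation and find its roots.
Substitute x(n) = rⁿ and divide through by rⁿ⁻²: r² - 5r - 7 = 0
Discriminant: 5² + 4·7 = 53, not a perfect square, so by the quadratic formula r = (5 ± √53)/2.
General solution: x(n) = A·r₁ⁿ + B·r₂ⁿ where r₁,r₂ = (5 ± √53)/2

Characteristic: r² - 5r - 7 = 0, Roots: r = (5 ± √53)/2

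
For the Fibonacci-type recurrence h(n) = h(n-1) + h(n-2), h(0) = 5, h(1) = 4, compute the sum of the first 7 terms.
Computing the sequence terms: 5, 4, 9, 13, 22, 35, 57
Adding these values together:

145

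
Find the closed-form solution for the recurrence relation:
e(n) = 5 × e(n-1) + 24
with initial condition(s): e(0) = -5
Recurrence: e(n) = 5 × e(n-1) + 24, initial: e(0) = -5.
Try e(n) = A·5ⁿ + C. Substituting: A·5ⁿ + C = 5(A·5ⁿ⁻¹ + C) + 24 = A·5ⁿ + 5C + 24, so C = 5C + 24, giving C = -6. Then e(0) = A - 6 = -5 gives A = 1.

e(n) = 5ⁿ - 6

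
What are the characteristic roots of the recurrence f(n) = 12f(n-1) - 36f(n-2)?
Substitute f(n) = rⁿ and divide through by rⁿ⁻²: r² - 12r + 36 = 0
Factor: (r - 6)² = 0, so r = 6 (double root).
General solution: f(n) = (A + Bn)·6ⁿ

Characteristic: r² - 12r + 36 = 0, Roots: r = 6 (double root)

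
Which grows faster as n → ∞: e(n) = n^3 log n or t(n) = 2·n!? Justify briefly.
Comparing growth rates:
Growth-rate hierarchy: log n ≺ any polynomial ≺ any exponential cⁿ (c>1) ≺ n! ≺ nⁿ.
factorial dominates polynomial degree 3 (with log factor) asymptotically.

t(n) grows faster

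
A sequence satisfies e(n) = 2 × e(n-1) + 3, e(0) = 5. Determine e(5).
Computing step by step:
e(0) = 5
e(1) = 2 × 5 + 3 = 13
e(2) = 2 × 13 + 3 = 29
e(3) = 2 × 29 + 3 = 61
e(4) = 2 × 61 + 3 = 125
e(5) = 2 × 125 + 3 = 253

253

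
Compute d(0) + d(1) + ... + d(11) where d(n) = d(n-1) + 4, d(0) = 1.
Computing the sequence terms: 1, 5, 9, 13, 17, 21, 25, 29, 33, 37, 41, 45
Adding these values together:

276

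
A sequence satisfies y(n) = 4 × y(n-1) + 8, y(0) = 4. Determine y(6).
Computing step by step:
y(0) = 4
y(1) = 4 × 4 + 8 = 24
y(2) = 4 × 24 + 8 = 104
y(3) = 4 × 104 + 8 = 424
y(4) = 4 × 424 + 8 = 1704
y(5) = 4 × 1704 + 8 = 6824
y(6) = 4 × 6824 + 8 = 27304

27304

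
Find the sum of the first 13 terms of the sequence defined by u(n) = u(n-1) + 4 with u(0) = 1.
Computing the sequence terms: 1, 5, 9, 13, 17, 21, 25, 29, 33, 37, 41, 45, 49
Adding these values together:

325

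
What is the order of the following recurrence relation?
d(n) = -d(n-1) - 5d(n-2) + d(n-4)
The order is the largest lag k for which d(n-k) appears. Here the deepest term is d(n-4), so the order is 4.

Order 4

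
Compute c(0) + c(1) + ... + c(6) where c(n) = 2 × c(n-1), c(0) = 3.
Computing the sequence terms: 3, 6, 12, 24, 48, 96, 192
Adding these values together:

381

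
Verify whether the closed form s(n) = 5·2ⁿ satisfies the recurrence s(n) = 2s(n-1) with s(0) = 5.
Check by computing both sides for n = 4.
From the recurrence with s(0) = 5:
  s(0) = 5, s(1) = 10, s(2) = 20, s(3) = 40, s(4) = 80
  so the recurrence gives s(4) = 80.
From the proposed closed form s(n) = 5·2ⁿ:
  s(4) = 80.
Both sides give 80 at n = 4, and the initial condition(s) match, so the closed form is consistent.

Yes, the closed form is correct.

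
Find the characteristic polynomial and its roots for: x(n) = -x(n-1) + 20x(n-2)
Substitute x(n) = rⁿ and divide through by rⁿ⁻²: r² + r - 20 = 0
Factor: (r + 5)(r - 4) = 0, so r = -5, 4.
General solution: x(n) = A·(-5)ⁿ + B·4ⁿ

Characteristic: r² + r - 20 = 0, Roots: r = -5, 4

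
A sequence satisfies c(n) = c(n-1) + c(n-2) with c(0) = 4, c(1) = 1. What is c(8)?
Computing the sequence terms:
4, 1, 5, 6, 11, 17, 28, 45, 73

73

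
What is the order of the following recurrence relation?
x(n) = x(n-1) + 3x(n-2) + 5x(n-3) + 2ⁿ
The order is the largest lag k for which x(n-k) appears. Here the deepest term is x(n-3) (the 2ⁿ term is non-homogeneous and does not affect the order), so the order is 3.

Order 3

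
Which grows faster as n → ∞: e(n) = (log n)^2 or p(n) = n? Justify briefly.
Comparing growth rates:
Growth-rate hierarchy: log n ≺ any polynomial ≺ any exponential cⁿ (c>1) ≺ n! ≺ nⁿ.
polynomial degree 1 dominates polylogarithmic (log n)^2 asymptotically.

p(n) grows faster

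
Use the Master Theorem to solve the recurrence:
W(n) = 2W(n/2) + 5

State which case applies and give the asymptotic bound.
Master Theorem template: W(n) = a·W(n/b) + f(n).
Here: a=2, b=2, f(n)=5
Compute log_b(a) = log_2(2) = 1.
f(n) = 5 = O(n^(1-ε)) with ε = 1. Case 1: W(n) = Θ(n^log_b(a)) = Θ(n).

Case 1: W(n) = Θ(n)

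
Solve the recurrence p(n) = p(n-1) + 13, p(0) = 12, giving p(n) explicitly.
Recurrence: p(n) = p(n-1) + 13, initial: p(0) = 12.
Each step adds 13, so p(n) = p(0) + 13n = 13n + 12.

p(n) = 13n + 12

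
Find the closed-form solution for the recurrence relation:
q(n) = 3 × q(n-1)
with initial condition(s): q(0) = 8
Recurrence: q(n) = 3 × q(n-1), initial: q(0) = 8.
Each term is 3 times the previous, so this is geometric with ratio 3. After n steps: q(n) = q(0)·3ⁿ = 8·3ⁿ.

q(n) = 8·3ⁿ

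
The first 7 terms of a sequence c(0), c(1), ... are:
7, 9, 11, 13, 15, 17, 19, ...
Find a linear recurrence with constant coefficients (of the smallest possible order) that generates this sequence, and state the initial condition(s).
Look for the lowest-order linear relation among consecutive terms.
Observation: consecutive differences are constant (= 2).
Check at n=2: 1·9 + 2 = 11. ✓

c(n) = c(n-1) + 2, c(0) = 7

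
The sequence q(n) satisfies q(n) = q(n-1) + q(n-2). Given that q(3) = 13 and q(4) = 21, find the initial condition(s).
Work backwards using q(k) = q(k+2) - q(k+1):
q(2) = q(4) - q(3) = 21 - 13 = 8
q(1) = q(3) - q(2) = 13 - 8 = 5
q(0) = q(2) - q(1) = 8 - 5 = 3

q(0) = 3, q(1) = 5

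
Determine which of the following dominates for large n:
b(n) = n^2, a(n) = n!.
Comparing growth rates:
Growth-rate hierarchy: log n ≺ any polynomial ≺ any exponential cⁿ (c>1) ≺ n! ≺ nⁿ.
factorial dominates polynomial degree 2 asymptotically.

a(n) grows faster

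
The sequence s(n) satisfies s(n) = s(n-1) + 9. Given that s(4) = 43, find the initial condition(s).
s(4) = s(0) + 4·9, so s(0) = 43 - 36 = 7.

s(0) = 7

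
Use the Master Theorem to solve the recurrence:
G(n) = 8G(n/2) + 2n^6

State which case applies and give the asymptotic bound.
Master Theorem template: G(n) = a·G(n/b) + f(n).
Here: a=8, b=2, f(n)=2n^6
Compute log_b(a) = log_2(8) = 3.
f(n) = 2n^6 = Ω(n^(3+ε)) with ε = 3, and the regularity condition holds (a·f(n/b) = (a/b^6)·f(n) with a/b^6 = 2^-3 < 1). Case 3: G(n) = Θ(f(n)) = Θ(n^6).

Case 3: G(n) = Θ(n^6)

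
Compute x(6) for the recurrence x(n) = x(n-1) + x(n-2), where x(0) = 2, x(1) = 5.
Computing the sequence terms:
2, 5, 7, 12, 19, 31, 50

50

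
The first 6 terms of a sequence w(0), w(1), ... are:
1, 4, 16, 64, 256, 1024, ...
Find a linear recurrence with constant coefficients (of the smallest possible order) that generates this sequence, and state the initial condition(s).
Look for the lowest-order linear relation among consecutive terms.
Observation: each term is 4× the previous.
Check at n=2: 4·4 = 16. ✓

w(n) = 4 × w(n-1), w(0) = 1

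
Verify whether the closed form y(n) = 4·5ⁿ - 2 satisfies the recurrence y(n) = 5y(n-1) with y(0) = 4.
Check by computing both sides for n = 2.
From the recurrence with y(0) = 4:
  y(0) = 4, y(1) = 20, y(2) = 100
  so the recurrence gives y(2) = 100.
From the proposed closed form y(n) = 4·5ⁿ - 2:
  y(2) = 98.
The recurrence gives 100 but the closed form gives 98, so the closed form does not satisfy the recurrence.

No, the closed form is incorrect.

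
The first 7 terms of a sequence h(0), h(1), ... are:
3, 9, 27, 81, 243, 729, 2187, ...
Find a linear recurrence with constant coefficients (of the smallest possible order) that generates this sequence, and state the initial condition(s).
Look for the lowest-order linear relation among consecutive terms.
Observation: each term is 3× the previous.
Check at n=2: 3·9 = 27. ✓

h(n) = 3 × h(n-1), h(0) = 3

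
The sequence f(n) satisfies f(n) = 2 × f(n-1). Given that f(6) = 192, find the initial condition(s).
In general f(n) = 2ⁿ · f(0). At n = 6: f(0) = f(6) / 2^6 = 192 / 64 = 3.

f(0) = 3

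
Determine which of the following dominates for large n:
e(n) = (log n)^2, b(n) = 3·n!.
Comparing growth rates:
Growth-rate hierarchy: log n ≺ any polynomial ≺ any exponential cⁿ (c>1) ≺ n! ≺ nⁿ.
factorial dominates polylogarithmic (log n)^2 asymptotically.

b(n) grows faster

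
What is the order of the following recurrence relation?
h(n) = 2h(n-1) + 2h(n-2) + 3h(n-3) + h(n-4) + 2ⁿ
The order is the largest lag k for which h(n-k) appears. Here the deepest term is h(n-4) (the 2ⁿ term is non-homogeneous and does not affect the order), so the order is 4.

Order 4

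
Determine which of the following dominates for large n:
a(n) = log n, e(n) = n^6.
Comparing growth rates:
Growth-rate hierarchy: log n ≺ any polynomial ≺ any exponential cⁿ (c>1) ≺ n! ≺ nⁿ.
polynomial degree 6 dominates logarithmic asymptotically.

e(n) grows faster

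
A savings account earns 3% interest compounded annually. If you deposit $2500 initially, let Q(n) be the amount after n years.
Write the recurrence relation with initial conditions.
Each year the balance grows by 3%, i.e. is multiplied by 1 + 3/100 = 1.03, so Q(n) = 1.03 × Q(n-1). The initial deposit gives Q(0) = 2500.
Unrolling gives the closed form Q(n) = 2500 × (1.03)ⁿ.

Q(n) = 1.03 × Q(n-1), Q(0) = 2500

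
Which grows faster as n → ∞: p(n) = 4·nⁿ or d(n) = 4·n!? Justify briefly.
Comparing growth rates:
Growth-rate hierarchy: log n ≺ any polynomial ≺ any exponential cⁿ (c>1) ≺ n! ≺ nⁿ.
super-exponential nⁿ dominates factorial asymptotically.

p(n) grows faster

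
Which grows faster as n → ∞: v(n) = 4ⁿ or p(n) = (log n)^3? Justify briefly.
Comparing growth rates:
Growth-rate hierarchy: log n ≺ any polynomial ≺ any exponential cⁿ (c>1) ≺ n! ≺ nⁿ.
exponential base 4 dominates polylogarithmic (log n)^3 asymptotically.

v(n) grows faster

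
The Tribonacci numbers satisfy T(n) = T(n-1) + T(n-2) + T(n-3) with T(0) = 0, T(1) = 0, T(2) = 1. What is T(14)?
Computing the sequence terms:
0, 0, 1, 1, 2, 4, 7, 13, 24, 44, 81, 149, 274, 504, 927

927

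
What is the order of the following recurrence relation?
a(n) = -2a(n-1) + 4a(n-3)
The order is the largest lag k for which a(n-k) appears. Here the deepest term is a(n-3), so the order is 3.

Order 3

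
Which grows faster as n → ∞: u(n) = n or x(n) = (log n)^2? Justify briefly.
Comparing growth rates:
Growth-rate hierarchy: log n ≺ any polynomial ≺ any exponential cⁿ (c>1) ≺ n! ≺ nⁿ.
polynomial degree 1 dominates polylogarithmic (log n)^2 asymptotically.

u(n) grows faster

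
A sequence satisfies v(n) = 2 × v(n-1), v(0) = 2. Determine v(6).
Computing step by step:
v(0) = 2
v(1) = 2 × 2 = 4
v(2) = 2 × 4 = 8
v(3) = 2 × 8 = 16
v(4) = 2 × 16 = 32
v(5) = 2 × 32 = 64
v(6) = 2 × 64 = 128

128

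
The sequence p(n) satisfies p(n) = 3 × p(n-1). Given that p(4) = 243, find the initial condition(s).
In general p(n) = 3ⁿ · p(0). At n = 4: p(0) = p(4) / 3^4 = 243 / 81 = 3.

p(0) = 3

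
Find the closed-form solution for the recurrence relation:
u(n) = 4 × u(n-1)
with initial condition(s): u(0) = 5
Recurrence: u(n) = 4 × u(n-1), initial: u(0) = 5.
Each term is 4 times the previous, so this is geometric with ratio 4. After n steps: u(n) = u(0)·4ⁿ = 5·4ⁿ.

u(n) = 5·4ⁿ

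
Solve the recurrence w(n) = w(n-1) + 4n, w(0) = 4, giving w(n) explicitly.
Recurrence: w(n) = w(n-1) + 4n, initial: w(0) = 4.
Telescoping: w(n) = w(0) + 4·Σᵢ₌₁ⁿ i = 4 + 4·n(n+1)/2.

w(n) = 4·n(n+1)/2 + 4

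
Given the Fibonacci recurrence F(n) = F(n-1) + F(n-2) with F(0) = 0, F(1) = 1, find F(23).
Computing the sequence terms:
0, 1, 1, 2, 3, 5, 8, 13, 21, 34, 55, 89, 144, 233, 377, 610, 987, 1597, 2584, 4181, 6765, 10946, 17711, 28657

28657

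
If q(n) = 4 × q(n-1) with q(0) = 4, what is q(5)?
Computing step by step:
q(0) = 4
q(1) = 4 × 4 = 16
q(2) = 4 × 16 = 64
q(3) = 4 × 64 = 256
q(4) = 4 × 256 = 1024
q(5) = 4 × 1024 = 4096

4096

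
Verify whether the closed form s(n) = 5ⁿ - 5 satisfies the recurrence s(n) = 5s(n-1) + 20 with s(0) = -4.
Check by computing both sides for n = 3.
From the recurrence with s(0) = -4:
  s(0) = -4, s(1) = 0, s(2) = 20, s(3) = 120
  so the recurrence gives s(3) = 120.
From the proposed closed form s(n) = 5ⁿ - 5:
  s(3) = 120.
Both sides give 120 at n = 3, and the initial condition(s) match, so the closed form is consistent.

Yes, the closed form is correct.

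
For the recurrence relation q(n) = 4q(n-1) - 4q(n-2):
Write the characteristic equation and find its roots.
Substitute q(n) = rⁿ and divide through by rⁿ⁻²: r² - 4r + 4 = 0
Factor: (r - 2)² = 0, so r = 2 (double root).
General solution: q(n) = (A + Bn)·2ⁿ

Characteristic: r² - 4r + 4 = 0, Roots: r = 2 (double root)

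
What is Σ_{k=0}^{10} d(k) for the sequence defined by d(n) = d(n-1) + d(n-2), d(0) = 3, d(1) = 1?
Computing the sequence terms: 3, 1, 4, 5, 9, 14, 23, 37, 60, 97, 157
Adding these values together:

410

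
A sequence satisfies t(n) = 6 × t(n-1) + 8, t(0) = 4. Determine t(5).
Computing step by step:
t(0) = 4
t(1) = 6 × 4 + 8 = 32
t(2) = 6 × 32 + 8 = 200
t(3) = 6 × 200 + 8 = 1208
t(4) = 6 × 1208 + 8 = 7256
t(5) = 6 × 7256 + 8 = 43544

43544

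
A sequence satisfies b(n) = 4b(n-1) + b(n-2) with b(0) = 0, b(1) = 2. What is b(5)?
Computing the sequence terms:
0, 2, 8, 34, 144, 610

610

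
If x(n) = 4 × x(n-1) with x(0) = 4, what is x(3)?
Computing step by step:
x(0) = 4
x(1) = 4 × 4 = 16
x(2) = 4 × 16 = 64
x(3) = 4 × 64 = 256

256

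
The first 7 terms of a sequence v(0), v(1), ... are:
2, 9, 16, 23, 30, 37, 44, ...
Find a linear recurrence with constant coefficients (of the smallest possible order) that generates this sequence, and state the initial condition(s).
Look for the lowest-order linear relation among consecutive terms.
Observation: consecutive differences are constant (= 7).
Check at n=2: 1·9 + 7 = 16. ✓

v(n) = v(n-1) + 7, v(0) = 2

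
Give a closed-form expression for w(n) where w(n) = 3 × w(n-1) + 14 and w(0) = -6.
Recurrence: w(n) = 3 × w(n-1) + 14, initial: w(0) = -6.
Try w(n) = A·3ⁿ + C. Substituting: A·3ⁿ + C = 3(A·3ⁿ⁻¹ + C) + 14 = A·3ⁿ + 3C + 14, so C = 3C + 14, giving C = -7. Then w(0) = A - 7 = -6 gives A = 1.

w(n) = 3ⁿ - 7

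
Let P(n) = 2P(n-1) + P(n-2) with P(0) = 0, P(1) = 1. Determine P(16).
Computing the sequence terms:
0, 1, 2, 5, 12, 29, 70, 169, 408, 985, 2378, 5741, 13860, 33461, 80782, 195025, 470832

470832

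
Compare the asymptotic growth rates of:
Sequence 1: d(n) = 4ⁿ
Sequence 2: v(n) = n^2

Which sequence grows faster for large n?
Comparing growth rates:
Growth-rate hierarchy: log n ≺ any polynomial ≺ any exponential cⁿ (c>1) ≺ n! ≺ nⁿ.
exponential base 4 dominates polynomial degree 2 asymptotically.

d(n) grows faster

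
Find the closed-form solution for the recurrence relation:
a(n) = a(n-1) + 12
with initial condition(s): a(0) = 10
Recurrence: a(n) = a(n-1) + 12, initial: a(0) = 10.
Each step adds 12, so a(n) = a(0) + 12n = 12n + 10.

a(n) = 12n + 10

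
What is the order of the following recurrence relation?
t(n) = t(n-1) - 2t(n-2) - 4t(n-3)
The order is the largest lag k for which t(n-k) appears. Here the deepest term is t(n-3), so the order is 3.

Order 3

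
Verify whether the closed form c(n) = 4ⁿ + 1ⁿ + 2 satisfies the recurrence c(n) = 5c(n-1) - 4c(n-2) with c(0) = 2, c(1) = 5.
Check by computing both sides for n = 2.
From the recurrence with c(0) = 2, c(1) = 5:
  c(0) = 2, c(1) = 5, c(2) = 17
  so the recurrence gives c(2) = 17.
From the proposed closed form c(n) = 4ⁿ + 1ⁿ + 2:
  c(2) = 19.
The recurrence gives 17 but the closed form gives 19, so the closed form does not satisfy the recurrence.

No, the closed form is incorrect.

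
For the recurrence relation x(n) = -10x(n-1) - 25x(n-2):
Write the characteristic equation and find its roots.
Substitute x(n) = rⁿ and divide through by rⁿ⁻²: r² + 10r + 25 = 0
Factor: (r + 5)² = 0, so r = -5 (double root).
General solution: x(n) = (A + Bn)·(-5)ⁿ

Characteristic: r² + 10r + 25 = 0, Roots: r = -5 (double root)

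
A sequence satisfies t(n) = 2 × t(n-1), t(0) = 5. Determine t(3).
Computing step by step:
t(0) = 5
t(1) = 2 × 5 = 10
t(2) = 2 × 10 = 20
t(3) = 2 × 20 = 40

40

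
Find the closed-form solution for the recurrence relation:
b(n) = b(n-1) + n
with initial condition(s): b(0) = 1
Recurrence: b(n) = b(n-1) + n, initial: b(0) = 1.
Telescoping: b(n) = b(0) + Σᵢ₌₁ⁿ i = 1 + n(n+1)/2.

b(n) = n(n+1)/2 + 1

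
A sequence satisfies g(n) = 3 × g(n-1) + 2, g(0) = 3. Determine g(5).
Computing step by step:
g(0) = 3
g(1) = 3 × 3 + 2 = 11
g(2) = 3 × 11 + 2 = 35
g(3) = 3 × 35 + 2 = 107
g(4) = 3 × 107 + 2 = 323
g(5) = 3 × 323 + 2 = 971

971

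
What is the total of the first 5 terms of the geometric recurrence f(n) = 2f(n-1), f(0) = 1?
Computing the sequence terms: 1, 2, 4, 8, 16
Adding these values together:

31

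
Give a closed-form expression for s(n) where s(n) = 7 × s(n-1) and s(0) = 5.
Recurrence: s(n) = 7 × s(n-1), initial: s(0) = 5.
Each term is 7 times the previous, so this is geometric with ratio 7. After n steps: s(n) = s(0)·7ⁿ = 5·7ⁿ.

s(n) = 5·7ⁿ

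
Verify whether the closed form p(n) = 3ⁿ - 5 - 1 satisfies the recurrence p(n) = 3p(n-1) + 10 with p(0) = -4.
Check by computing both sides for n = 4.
From the recurrence with p(0) = -4:
  p(0) = -4, p(1) = -2, p(2) = 4, p(3) = 22, p(4) = 76
  so the recurrence gives p(4) = 76.
From the proposed closed form p(n) = 3ⁿ - 5 - 1:
  p(4) = 75.
The recurrence gives 76 but the closed form gives 75, so the closed form does not satisfy the recurrence.

No, the closed form is incorrect.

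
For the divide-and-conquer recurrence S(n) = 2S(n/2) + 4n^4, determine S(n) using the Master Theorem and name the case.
Master Theorem template: S(n) = a·S(n/b) + f(n).
Here: a=2, b=2, f(n)=4n^4
Compute log_b(a) = log_2(2) = 1.
f(n) = 4n^4 = Ω(n^(1+ε)) with ε = 3, and the regularity condition holds (a·f(n/b) = (a/b^4)·f(n) with a/b^4 = 2^-3 < 1). Case 3: S(n) = Θ(f(n)) = Θ(n^4).

Case 3: S(n) = Θ(n^4)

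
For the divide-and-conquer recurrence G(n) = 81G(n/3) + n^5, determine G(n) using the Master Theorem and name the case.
Master Theorem template: G(n) = a·G(n/b) + f(n).
Here: a=81, b=3, f(n)=n^5
Compute log_b(a) = log_3(81) = 4.
f(n) = n^5 = Ω(n^(4+ε)) with ε = 1, and the regularity condition holds (a·f(n/b) = (a/b^5)·f(n) with a/b^5 = 3^-1 < 1). Case 3: G(n) = Θ(f(n)) = Θ(n^5).

Case 3: G(n) = Θ(n^5)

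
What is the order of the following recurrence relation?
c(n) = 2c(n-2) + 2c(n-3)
The order is the largest lag k for which c(n-k) appears. Here the deepest term is c(n-3), so the order is 3.

Order 3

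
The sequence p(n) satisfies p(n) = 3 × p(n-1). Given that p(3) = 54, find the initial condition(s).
In general p(n) = 3ⁿ · p(0). At n = 3: p(0) = p(3) / 3^3 = 54 / 27 = 2.

p(0) = 2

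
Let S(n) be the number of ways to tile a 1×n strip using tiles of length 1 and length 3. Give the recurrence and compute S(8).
Condition on the last tile: it has length 1 (leaving a 1×(n-1) strip) or length 3 (leaving a 1×(n-3) strip), so S(n) = S(n-1) + S(n-3) (order-3 linear recurrence).
For 0 ≤ i < 3 only unit tiles fit, so S(i) = 1.
Iterating the recurrence: S(3) = 2, S(4) = 3, S(5) = 4, S(6) = 6, S(7) = 9, S(8) = 13.

S(n) = S(n-1) + S(n-3), with S(i) = 1 for 0 ≤ i < 3; S(8) = 13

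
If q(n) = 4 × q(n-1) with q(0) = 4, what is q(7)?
Computing step by step:
q(0) = 4
q(1) = 4 × 4 = 16
q(2) = 4 × 16 = 64
q(3) = 4 × 64 = 256
q(4) = 4 × 256 = 1024
q(5) = 4 × 1024 = 4096
q(6) = 4 × 4096 = 16384
q(7) = 4 × 16384 = 65536

65536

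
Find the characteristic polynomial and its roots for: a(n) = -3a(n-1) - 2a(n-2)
Substitute a(n) = rⁿ and divide through by rⁿ⁻²: r² + 3r + 2 = 0
Factor: (r + 2)(r + 1) = 0, so r = -2, -1.
General solution: a(n) = A·(-2)ⁿ + B·(-1)ⁿ

Characteristic: r² + 3r + 2 = 0, Roots: r = -2, -1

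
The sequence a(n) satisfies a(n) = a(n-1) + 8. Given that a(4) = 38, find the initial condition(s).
a(4) = a(0) + 4·8, so a(0) = 38 - 32 = 6.

a(0) = 6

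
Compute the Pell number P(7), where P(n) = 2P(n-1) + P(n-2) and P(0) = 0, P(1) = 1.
Computing the sequence terms:
0, 1, 2, 5, 12, 29, 70, 169

169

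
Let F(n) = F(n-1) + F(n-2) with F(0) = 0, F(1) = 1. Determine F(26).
Computing the sequence terms:
0, 1, 1, 2, 3, 5, 8, 13, 21, 34, 55, 89, 144, 233, 377, 610, 987, 1597, 2584, 4181, 6765, 10946, 17711, 28657, 46368, 75025, 121393

121393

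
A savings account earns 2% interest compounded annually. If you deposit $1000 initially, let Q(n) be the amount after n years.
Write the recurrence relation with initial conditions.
Each year the balance grows by 2%, i.e. is multiplied by 1 + 2/100 = 1.02, so Q(n) = 1.02 × Q(n-1). The initial deposit gives Q(0) = 1000.
Unrolling gives the closed form Q(n) = 1000 × (1.02)ⁿ.

Q(n) = 1.02 × Q(n-1), Q(0) = 1000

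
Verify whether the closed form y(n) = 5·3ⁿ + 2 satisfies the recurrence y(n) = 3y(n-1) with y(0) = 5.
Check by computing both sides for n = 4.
From the recurrence with y(0) = 5:
  y(0) = 5, y(1) = 15, y(2) = 45, y(3) = 135, y(4) = 405
  so the recurrence gives y(4) = 405.
From the proposed closed form y(n) = 5·3ⁿ + 2:
  y(4) = 407.
The recurrence gives 405 but the closed form gives 407, so the closed form does not satisfy the recurrence.

No, the closed form is incorrect.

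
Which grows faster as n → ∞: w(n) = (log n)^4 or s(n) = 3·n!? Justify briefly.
Comparing growth rates:
Growth-rate hierarchy: log n ≺ any polynomial ≺ any exponential cⁿ (c>1) ≺ n! ≺ nⁿ.
factorial dominates polylogarithmic (log n)^4 asymptotically.

s(n) grows faster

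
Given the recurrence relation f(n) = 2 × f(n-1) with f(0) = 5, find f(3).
Computing step by step:
f(0) = 5
f(1) = 2 × 5 = 10
f(2) = 2 × 10 = 20
f(3) = 2 × 20 = 40

40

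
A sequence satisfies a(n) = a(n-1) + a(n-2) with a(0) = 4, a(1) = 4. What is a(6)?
Computing the sequence terms:
4, 4, 8, 12, 20, 32, 52

52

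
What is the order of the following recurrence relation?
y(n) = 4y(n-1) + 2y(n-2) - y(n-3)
The order is the largest lag k for which y(n-k) appears. Here the deepest term is y(n-3), so the order is 3.

Order 3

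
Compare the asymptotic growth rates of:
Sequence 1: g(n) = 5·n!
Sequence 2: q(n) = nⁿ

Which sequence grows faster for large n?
Comparing growth rates:
Growth-rate hierarchy: log n ≺ any polynomial ≺ any exponential cⁿ (c>1) ≺ n! ≺ nⁿ.
super-exponential nⁿ dominates factorial asymptotically.

q(n) grows faster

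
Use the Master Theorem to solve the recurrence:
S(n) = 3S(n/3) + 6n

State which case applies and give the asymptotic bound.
Master Theorem template: S(n) = a·S(n/b) + f(n).
Here: a=3, b=3, f(n)=6n
Compute log_b(a) = log_3(3) = 1.
f(n) = 6n = Θ(n). Case 2: S(n) = Θ(n log n).

Case 2: S(n) = Θ(n log n)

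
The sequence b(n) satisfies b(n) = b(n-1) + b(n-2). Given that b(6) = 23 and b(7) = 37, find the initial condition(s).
Work backwards using b(k) = b(k+2) - b(k+1):
b(5) = b(7) - b(6) = 37 - 23 = 14
b(4) = b(6) - b(5) = 23 - 14 = 9
b(3) = b(5) - b(4) = 14 - 9 = 5
b(2) = b(4) - b(3) = 9 - 5 = 4
b(1) = b(3) - b(2) = 5 - 4 = 1
b(0) = b(2) - b(1) = 4 - 1 = 3

b(0) = 3, b(1) = 1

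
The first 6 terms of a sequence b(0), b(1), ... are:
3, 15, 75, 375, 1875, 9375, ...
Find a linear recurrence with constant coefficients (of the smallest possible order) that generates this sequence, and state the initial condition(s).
Look for the lowest-order linear relation among consecutive terms.
Observation: each term is 5× the previous.
Check at n=2: 5·15 = 75. ✓

b(n) = 5 × b(n-1), b(0) = 3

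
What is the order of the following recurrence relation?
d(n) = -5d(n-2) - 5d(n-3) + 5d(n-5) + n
The order is the largest lag k for which d(n-k) appears. Here the deepest term is d(n-5) (the n term is non-homogeneous and does not affect the order), so the order is 5.

Order 5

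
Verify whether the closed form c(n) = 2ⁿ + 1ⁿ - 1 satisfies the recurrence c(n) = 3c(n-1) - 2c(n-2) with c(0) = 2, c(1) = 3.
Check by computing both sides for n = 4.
From the recurrence with c(0) = 2, c(1) = 3:
  c(0) = 2, c(1) = 3, c(2) = 5, c(3) = 9, c(4) = 17
  so the recurrence gives c(4) = 17.
From the proposed closed form c(n) = 2ⁿ + 1ⁿ - 1:
  c(4) = 16.
The recurrence gives 17 but the closed form gives 16, so the closed form does not satisfy the recurrence.

No, the closed form is incorrect.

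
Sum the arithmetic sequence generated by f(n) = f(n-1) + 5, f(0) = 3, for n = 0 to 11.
Computing the sequence terms: 3, 8, 13, 18, 23, 28, 33, 38, 43, 48, 53, 58
Adding these values together:

366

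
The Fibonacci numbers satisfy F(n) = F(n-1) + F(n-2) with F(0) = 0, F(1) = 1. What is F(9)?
Computing the sequence terms:
0, 1, 1, 2, 3, 5, 8, 13, 21, 34

34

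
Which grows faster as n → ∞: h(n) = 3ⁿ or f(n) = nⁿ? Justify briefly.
Comparing growth rates:
Growth-rate hierarchy: log n ≺ any polynomial ≺ any exponential cⁿ (c>1) ≺ n! ≺ nⁿ.
super-exponential nⁿ dominates exponential base 3 asymptotically.

f(n) grows faster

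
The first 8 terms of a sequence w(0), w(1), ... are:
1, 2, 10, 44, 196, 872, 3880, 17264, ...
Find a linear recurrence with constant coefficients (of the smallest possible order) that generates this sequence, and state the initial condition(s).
Look for the lowest-order linear relation among consecutive terms.
Observation: w(n) - 4·w(n-1) - (2)·w(n-2) = 0 holds for the shown terms, and no order-1 relation w(n) = α·w(n-1) + β fits.
Check at n=3: 4·10 + (2)·2 = 44. ✓

w(n) = 4w(n-1) + 2w(n-2), w(0) = 1, w(1) = 2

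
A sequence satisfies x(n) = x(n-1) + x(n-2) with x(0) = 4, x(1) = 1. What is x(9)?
Computing the sequence terms:
4, 1, 5, 6, 11, 17, 28, 45, 73, 118

118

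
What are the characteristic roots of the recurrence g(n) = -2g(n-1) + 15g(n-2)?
Substitute g(n) = rⁿ and divide through by rⁿ⁻²: r² + 2r - 15 = 0
Factor: (r + 5)(r - 3) = 0, so r = -5, 3.
General solution: g(n) = A·(-5)ⁿ + B·3ⁿ

Characteristic: r² + 2r - 15 = 0, Roots: r = -5, 3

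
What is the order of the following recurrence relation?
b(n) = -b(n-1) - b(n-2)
The order is the largest lag k for which b(n-k) appears. Here the deepest term is b(n-2), so the order is 2.

Order 2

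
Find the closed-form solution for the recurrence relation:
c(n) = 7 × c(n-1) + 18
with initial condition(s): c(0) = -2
Recurrence: c(n) = 7 × c(n-1) + 18, initial: c(0) = -2.
Try c(n) = A·7ⁿ + C. Substituting: A·7ⁿ + C = 7(A·7ⁿ⁻¹ + C) + 18 = A·7ⁿ + 7C + 18, so C = 7C + 18, giving C = -3. Then c(0) = A - 3 = -2 gives A = 1.

c(n) = 7ⁿ - 3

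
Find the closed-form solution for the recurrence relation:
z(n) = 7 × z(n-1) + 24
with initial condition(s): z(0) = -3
Recurrence: z(n) = 7 × z(n-1) + 24, initial: z(0) = -3.
Try z(n) = A·7ⁿ + C. Substituting: A·7ⁿ + C = 7(A·7ⁿ⁻¹ + C) + 24 = A·7ⁿ + 7C + 24, so C = 7C + 24, giving C = -4. Then z(0) = A - 4 = -3 gives A = 1.

z(n) = 7ⁿ - 4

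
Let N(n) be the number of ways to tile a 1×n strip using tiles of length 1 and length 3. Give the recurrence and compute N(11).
Condition on the last tile: it has length 1 (leaving a 1×(n-1) strip) or length 3 (leaving a 1×(n-3) strip), so N(n) = N(n-1) + N(n-3) (order-3 linear recurrence).
For 0 ≤ i < 3 only unit tiles fit, so N(i) = 1.
Iterating the recurrence: N(3) = 2, N(4) = 3, N(5) = 4, N(6) = 6, N(7) = 9, N(8) = 13, N(9) = 19, N(10) = 28, N(11) = 41.

N(n) = N(n-1) + N(n-3), with N(i) = 1 for 0 ≤ i < 3; N(11) = 41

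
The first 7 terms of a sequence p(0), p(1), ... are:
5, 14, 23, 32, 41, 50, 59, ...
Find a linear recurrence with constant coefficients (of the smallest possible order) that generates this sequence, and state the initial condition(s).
Look for the lowest-order linear relation among consecutive terms.
Observation: consecutive differences are constant (= 9).
Check at n=2: 1·14 + 9 = 23. ✓

p(n) = p(n-1) + 9, p(0) = 5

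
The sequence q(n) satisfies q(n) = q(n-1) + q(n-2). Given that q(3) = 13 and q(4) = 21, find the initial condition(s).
Work backwards using q(k) = q(k+2) - q(k+1):
q(2) = q(4) - q(3) = 21 - 13 = 8
q(1) = q(3) - q(2) = 13 - 8 = 5
q(0) = q(2) - q(1) = 8 - 5 = 3

q(0) = 3, q(1) = 5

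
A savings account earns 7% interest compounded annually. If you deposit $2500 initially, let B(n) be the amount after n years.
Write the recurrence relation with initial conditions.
Each year the balance grows by 7%, i.e. is multiplied by 1 + 7/100 = 1.07, so B(n) = 1.07 × B(n-1). The initial deposit gives B(0) = 2500.
Unrolling gives the closed form B(n) = 2500 × (1.07)ⁿ.

B(n) = 1.07 × B(n-1), B(0) = 2500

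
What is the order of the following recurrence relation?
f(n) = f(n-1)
The order is the largest lag k for which f(n-k) appears. Here the deepest term is f(n-1), so the order is 1.

Order 1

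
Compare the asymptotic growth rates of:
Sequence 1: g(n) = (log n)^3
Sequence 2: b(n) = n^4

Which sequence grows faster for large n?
Comparing growth rates:
Growth-rate hierarchy: log n ≺ any polynomial ≺ any exponential cⁿ (c>1) ≺ n! ≺ nⁿ.
polynomial degree 4 dominates polylogarithmic (log n)^3 asymptotically.

b(n) grows faster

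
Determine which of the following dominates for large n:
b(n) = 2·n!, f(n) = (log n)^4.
Comparing growth rates:
Growth-rate hierarchy: log n ≺ any polynomial ≺ any exponential cⁿ (c>1) ≺ n! ≺ nⁿ.
factorial dominates polylogarithmic (log n)^4 asymptotically.

b(n) grows faster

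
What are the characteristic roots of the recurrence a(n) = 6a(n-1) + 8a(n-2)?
Substitute a(n) = rⁿ and divide through by rⁿ⁻²: r² - 6r - 8 = 0
Discriminant: 6² + 4·8 = 68, not a perfect square, so by the quadratic formula r = (6 ± √68)/2.
General solution: a(n) = A·r₁ⁿ + B·r₂ⁿ where r₁,r₂ = (6 ± √68)/2

Characteristic: r² - 6r - 8 = 0, Roots: r = (6 ± √68)/2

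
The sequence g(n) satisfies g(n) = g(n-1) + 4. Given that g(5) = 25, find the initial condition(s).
g(5) = g(0) + 5·4, so g(0) = 25 - 20 = 5.

g(0) = 5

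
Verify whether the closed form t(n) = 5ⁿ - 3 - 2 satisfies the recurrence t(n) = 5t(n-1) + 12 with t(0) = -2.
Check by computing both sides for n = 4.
From the recurrence with t(0) = -2:
  t(0) = -2, t(1) = 2, t(2) = 22, t(3) = 122, t(4) = 622
  so the recurrence gives t(4) = 622.
From the proposed closed form t(n) = 5ⁿ - 3 - 2:
  t(4) = 620.
The recurrence gives 622 but the closed form gives 620, so the closed form does not satisfy the recurrence.

No, the closed form is incorrect.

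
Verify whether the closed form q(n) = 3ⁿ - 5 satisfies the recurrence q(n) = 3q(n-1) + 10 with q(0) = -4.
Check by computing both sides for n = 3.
From the recurrence with q(0) = -4:
  q(0) = -4, q(1) = -2, q(2) = 4, q(3) = 22
  so the recurrence gives q(3) = 22.
From the proposed closed form q(n) = 3ⁿ - 5:
  q(3) = 22.
Both sides give 22 at n = 3, and the initial condition(s) match, so the closed form is consistent.

Yes, the closed form is correct.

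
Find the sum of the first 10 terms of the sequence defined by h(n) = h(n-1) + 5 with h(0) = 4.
Computing the sequence terms: 4, 9, 14, 19, 24, 29, 34, 39, 44, 49
Adding these values together:

265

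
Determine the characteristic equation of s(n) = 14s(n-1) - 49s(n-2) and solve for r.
Substitute s(n) = rⁿ and divide through by rⁿ⁻²: r² - 14r + 49 = 0
Factor: (r - 7)² = 0, so r = 7 (double root).
General solution: s(n) = (A + Bn)·7ⁿ

Characteristic: r² - 14r + 49 = 0, Roots: r = 7 (double root)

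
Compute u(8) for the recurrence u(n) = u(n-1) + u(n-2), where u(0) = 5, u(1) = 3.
Computing the sequence terms:
5, 3, 8, 11, 19, 30, 49, 79, 128

128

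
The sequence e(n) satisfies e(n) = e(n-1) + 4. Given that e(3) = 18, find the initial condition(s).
e(3) = e(0) + 3·4, so e(0) = 18 - 12 = 6.

e(0) = 6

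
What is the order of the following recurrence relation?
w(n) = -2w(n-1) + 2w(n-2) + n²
The order is the largest lag k for which w(n-k) appears. Here the deepest term is w(n-2) (the n² term is non-homogeneous and does not affect the order), so the order is 2.

Order 2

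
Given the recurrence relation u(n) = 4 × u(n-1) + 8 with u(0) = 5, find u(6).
Computing step by step:
u(0) = 5
u(1) = 4 × 5 + 8 = 28
u(2) = 4 × 28 + 8 = 120
u(3) = 4 × 120 + 8 = 488
u(4) = 4 × 488 + 8 = 1960
u(5) = 4 × 1960 + 8 = 7848
u(6) = 4 × 7848 + 8 = 31400

31400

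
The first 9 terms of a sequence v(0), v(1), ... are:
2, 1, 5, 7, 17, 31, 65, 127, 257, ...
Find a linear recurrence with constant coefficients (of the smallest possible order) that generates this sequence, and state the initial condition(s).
Look for the lowest-order linear relation among consecutive terms.
Observation: v(n) - 1·v(n-1) - (2)·v(n-2) = 0 holds for the shown terms, and no order-1 relation v(n) = α·v(n-1) + β fits.
Check at n=3: 1·5 + (2)·1 = 7. ✓

v(n) = v(n-1) + 2v(n-2), v(0) = 2, v(1) = 1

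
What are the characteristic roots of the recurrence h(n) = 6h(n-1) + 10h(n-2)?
Substitute h(n) = rⁿ and divide through by rⁿ⁻²: r² - 6r - 10 = 0
Discriminant: 6² + 4·10 = 76, not a perfect square, so by the quadratic formula r = (6 ± √76)/2.
General solution: h(n) = A·r₁ⁿ + B·r₂ⁿ where r₁,r₂ = (6 ± √76)/2

Characteristic: r² - 6r - 10 = 0, Roots: r = (6 ± √76)/2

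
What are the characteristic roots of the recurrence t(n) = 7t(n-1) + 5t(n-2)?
Substitute t(n) = rⁿ and divide through by rⁿ⁻²: r² - 7r - 5 = 0
Discriminant: 7² + 4·5 = 69, not a perfect square, so by the quadratic formula r = (7 ± √69)/2.
General solution: t(n) = A·r₁ⁿ + B·r₂ⁿ where r₁,r₂ = (7 ± √69)/2

Characteristic: r² - 7r - 5 = 0, Roots: r = (7 ± √69)/2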